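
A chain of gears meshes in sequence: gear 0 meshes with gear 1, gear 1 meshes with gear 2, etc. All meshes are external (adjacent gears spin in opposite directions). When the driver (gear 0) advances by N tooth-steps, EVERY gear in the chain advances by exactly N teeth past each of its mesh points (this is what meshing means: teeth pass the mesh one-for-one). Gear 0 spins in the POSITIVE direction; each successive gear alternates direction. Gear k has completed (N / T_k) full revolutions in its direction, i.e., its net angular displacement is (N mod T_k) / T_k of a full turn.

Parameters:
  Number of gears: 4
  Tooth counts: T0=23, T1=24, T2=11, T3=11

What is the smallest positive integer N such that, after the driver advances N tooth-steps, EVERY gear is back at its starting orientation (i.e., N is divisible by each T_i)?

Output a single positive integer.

Gear k returns to start when N is a multiple of T_k.
All gears at start simultaneously when N is a common multiple of [23, 24, 11, 11]; the smallest such N is lcm(23, 24, 11, 11).
Start: lcm = T0 = 23
Fold in T1=24: gcd(23, 24) = 1; lcm(23, 24) = 23 * 24 / 1 = 552 / 1 = 552
Fold in T2=11: gcd(552, 11) = 1; lcm(552, 11) = 552 * 11 / 1 = 6072 / 1 = 6072
Fold in T3=11: gcd(6072, 11) = 11; lcm(6072, 11) = 6072 * 11 / 11 = 66792 / 11 = 6072
Full cycle length = 6072

Answer: 6072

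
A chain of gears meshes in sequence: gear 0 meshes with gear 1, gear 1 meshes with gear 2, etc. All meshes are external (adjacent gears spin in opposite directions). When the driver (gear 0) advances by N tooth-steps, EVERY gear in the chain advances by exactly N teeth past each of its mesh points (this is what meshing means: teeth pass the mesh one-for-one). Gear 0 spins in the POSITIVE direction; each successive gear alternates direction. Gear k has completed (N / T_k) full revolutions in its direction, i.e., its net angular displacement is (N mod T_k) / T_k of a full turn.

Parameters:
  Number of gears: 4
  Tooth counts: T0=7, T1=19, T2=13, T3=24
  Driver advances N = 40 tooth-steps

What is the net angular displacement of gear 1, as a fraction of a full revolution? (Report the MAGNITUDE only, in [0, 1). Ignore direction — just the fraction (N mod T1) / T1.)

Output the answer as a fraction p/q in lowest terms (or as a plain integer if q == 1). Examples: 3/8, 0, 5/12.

Chain of 4 gears, tooth counts: [7, 19, 13, 24]
  gear 0: T0=7, direction=positive, advance = 40 mod 7 = 5 teeth = 5/7 turn
  gear 1: T1=19, direction=negative, advance = 40 mod 19 = 2 teeth = 2/19 turn
  gear 2: T2=13, direction=positive, advance = 40 mod 13 = 1 teeth = 1/13 turn
  gear 3: T3=24, direction=negative, advance = 40 mod 24 = 16 teeth = 16/24 turn
Gear 1: 40 mod 19 = 2
Fraction = 2 / 19 = 2/19 (gcd(2,19)=1) = 2/19

Answer: 2/19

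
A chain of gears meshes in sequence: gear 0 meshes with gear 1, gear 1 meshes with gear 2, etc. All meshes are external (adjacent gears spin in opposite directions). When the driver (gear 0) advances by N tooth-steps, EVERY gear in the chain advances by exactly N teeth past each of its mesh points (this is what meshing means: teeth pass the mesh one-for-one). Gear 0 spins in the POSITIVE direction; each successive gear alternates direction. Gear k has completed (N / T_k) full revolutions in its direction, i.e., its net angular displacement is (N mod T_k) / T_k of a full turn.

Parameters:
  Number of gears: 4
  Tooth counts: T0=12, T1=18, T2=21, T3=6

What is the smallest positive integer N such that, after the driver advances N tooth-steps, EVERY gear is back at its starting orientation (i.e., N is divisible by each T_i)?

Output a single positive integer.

Answer: 252

Derivation:
Gear k returns to start when N is a multiple of T_k.
All gears at start simultaneously when N is a common multiple of [12, 18, 21, 6]; the smallest such N is lcm(12, 18, 21, 6).
Start: lcm = T0 = 12
Fold in T1=18: gcd(12, 18) = 6; lcm(12, 18) = 12 * 18 / 6 = 216 / 6 = 36
Fold in T2=21: gcd(36, 21) = 3; lcm(36, 21) = 36 * 21 / 3 = 756 / 3 = 252
Fold in T3=6: gcd(252, 6) = 6; lcm(252, 6) = 252 * 6 / 6 = 1512 / 6 = 252
Full cycle length = 252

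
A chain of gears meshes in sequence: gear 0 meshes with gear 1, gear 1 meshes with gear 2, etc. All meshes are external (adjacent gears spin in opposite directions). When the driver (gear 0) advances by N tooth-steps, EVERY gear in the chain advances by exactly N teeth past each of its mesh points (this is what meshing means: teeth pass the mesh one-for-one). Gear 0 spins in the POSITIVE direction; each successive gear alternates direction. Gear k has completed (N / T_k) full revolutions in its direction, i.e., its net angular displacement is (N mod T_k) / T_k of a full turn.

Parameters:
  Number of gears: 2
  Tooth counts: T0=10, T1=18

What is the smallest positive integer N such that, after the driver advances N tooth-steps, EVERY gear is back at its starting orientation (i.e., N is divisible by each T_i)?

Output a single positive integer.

Answer: 90

Derivation:
Gear k returns to start when N is a multiple of T_k.
All gears at start simultaneously when N is a common multiple of [10, 18]; the smallest such N is lcm(10, 18).
Start: lcm = T0 = 10
Fold in T1=18: gcd(10, 18) = 2; lcm(10, 18) = 10 * 18 / 2 = 180 / 2 = 90
Full cycle length = 90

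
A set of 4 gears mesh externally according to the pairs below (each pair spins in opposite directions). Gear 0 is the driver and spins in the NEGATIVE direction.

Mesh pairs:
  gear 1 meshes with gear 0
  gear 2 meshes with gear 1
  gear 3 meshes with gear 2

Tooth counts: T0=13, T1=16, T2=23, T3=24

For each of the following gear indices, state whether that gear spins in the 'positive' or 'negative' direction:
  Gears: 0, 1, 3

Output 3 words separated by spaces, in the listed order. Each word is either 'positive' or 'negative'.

Gear 0 (driver): negative (depth 0)
  gear 1: meshes with gear 0 -> depth 1 -> positive (opposite of gear 0)
  gear 2: meshes with gear 1 -> depth 2 -> negative (opposite of gear 1)
  gear 3: meshes with gear 2 -> depth 3 -> positive (opposite of gear 2)
Queried indices 0, 1, 3 -> negative, positive, positive

Answer: negative positive positive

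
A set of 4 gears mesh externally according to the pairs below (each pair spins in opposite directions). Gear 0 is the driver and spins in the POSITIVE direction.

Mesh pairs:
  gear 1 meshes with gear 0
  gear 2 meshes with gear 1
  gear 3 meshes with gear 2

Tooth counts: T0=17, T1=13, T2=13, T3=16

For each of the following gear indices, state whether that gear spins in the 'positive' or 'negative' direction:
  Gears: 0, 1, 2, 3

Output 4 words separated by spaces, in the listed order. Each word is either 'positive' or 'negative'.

Answer: positive negative positive negative

Derivation:
Gear 0 (driver): positive (depth 0)
  gear 1: meshes with gear 0 -> depth 1 -> negative (opposite of gear 0)
  gear 2: meshes with gear 1 -> depth 2 -> positive (opposite of gear 1)
  gear 3: meshes with gear 2 -> depth 3 -> negative (opposite of gear 2)
Queried indices 0, 1, 2, 3 -> positive, negative, positive, negative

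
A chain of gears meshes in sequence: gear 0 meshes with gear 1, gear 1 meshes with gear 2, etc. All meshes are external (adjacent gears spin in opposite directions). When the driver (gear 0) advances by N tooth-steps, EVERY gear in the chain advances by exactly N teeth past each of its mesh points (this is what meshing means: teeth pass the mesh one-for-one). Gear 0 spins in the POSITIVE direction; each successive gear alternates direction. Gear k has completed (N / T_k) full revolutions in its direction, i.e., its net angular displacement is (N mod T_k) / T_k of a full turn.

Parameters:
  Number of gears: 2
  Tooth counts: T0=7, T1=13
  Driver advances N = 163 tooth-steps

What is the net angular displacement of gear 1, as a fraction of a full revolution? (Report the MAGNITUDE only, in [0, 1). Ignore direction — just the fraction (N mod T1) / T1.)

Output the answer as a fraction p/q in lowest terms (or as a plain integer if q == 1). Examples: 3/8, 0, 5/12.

Chain of 2 gears, tooth counts: [7, 13]
  gear 0: T0=7, direction=positive, advance = 163 mod 7 = 2 teeth = 2/7 turn
  gear 1: T1=13, direction=negative, advance = 163 mod 13 = 7 teeth = 7/13 turn
Gear 1: 163 mod 13 = 7
Fraction = 7 / 13 = 7/13 (gcd(7,13)=1) = 7/13

Answer: 7/13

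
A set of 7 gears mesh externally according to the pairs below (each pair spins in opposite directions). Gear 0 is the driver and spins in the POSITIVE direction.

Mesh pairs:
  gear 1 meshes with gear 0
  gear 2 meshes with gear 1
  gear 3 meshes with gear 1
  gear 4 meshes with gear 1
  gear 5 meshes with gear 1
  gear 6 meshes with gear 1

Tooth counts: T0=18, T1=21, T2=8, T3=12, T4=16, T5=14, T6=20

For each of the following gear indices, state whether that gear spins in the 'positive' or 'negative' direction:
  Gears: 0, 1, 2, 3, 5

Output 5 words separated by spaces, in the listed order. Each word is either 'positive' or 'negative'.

Answer: positive negative positive positive positive

Derivation:
Gear 0 (driver): positive (depth 0)
  gear 1: meshes with gear 0 -> depth 1 -> negative (opposite of gear 0)
  gear 2: meshes with gear 1 -> depth 2 -> positive (opposite of gear 1)
  gear 3: meshes with gear 1 -> depth 2 -> positive (opposite of gear 1)
  gear 4: meshes with gear 1 -> depth 2 -> positive (opposite of gear 1)
  gear 5: meshes with gear 1 -> depth 2 -> positive (opposite of gear 1)
  gear 6: meshes with gear 1 -> depth 2 -> positive (opposite of gear 1)
Queried indices 0, 1, 2, 3, 5 -> positive, negative, positive, positive, positive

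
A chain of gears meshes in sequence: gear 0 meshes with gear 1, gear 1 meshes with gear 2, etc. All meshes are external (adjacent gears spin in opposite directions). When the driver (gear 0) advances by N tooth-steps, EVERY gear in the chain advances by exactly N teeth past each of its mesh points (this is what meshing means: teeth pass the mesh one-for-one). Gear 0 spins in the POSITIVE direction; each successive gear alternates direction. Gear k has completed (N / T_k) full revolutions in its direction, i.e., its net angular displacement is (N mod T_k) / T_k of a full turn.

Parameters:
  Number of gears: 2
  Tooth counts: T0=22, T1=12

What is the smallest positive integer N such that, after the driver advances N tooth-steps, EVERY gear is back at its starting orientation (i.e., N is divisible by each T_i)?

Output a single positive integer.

Answer: 132

Derivation:
Gear k returns to start when N is a multiple of T_k.
All gears at start simultaneously when N is a common multiple of [22, 12]; the smallest such N is lcm(22, 12).
Start: lcm = T0 = 22
Fold in T1=12: gcd(22, 12) = 2; lcm(22, 12) = 22 * 12 / 2 = 264 / 2 = 132
Full cycle length = 132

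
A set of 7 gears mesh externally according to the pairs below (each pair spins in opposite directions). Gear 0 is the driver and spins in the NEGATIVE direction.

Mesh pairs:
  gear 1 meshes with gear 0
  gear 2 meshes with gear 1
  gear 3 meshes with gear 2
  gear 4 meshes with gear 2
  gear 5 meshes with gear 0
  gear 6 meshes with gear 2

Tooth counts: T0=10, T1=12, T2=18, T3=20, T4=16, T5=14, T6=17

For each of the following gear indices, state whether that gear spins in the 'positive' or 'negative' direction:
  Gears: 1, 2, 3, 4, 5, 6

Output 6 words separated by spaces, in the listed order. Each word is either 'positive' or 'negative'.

Answer: positive negative positive positive positive positive

Derivation:
Gear 0 (driver): negative (depth 0)
  gear 1: meshes with gear 0 -> depth 1 -> positive (opposite of gear 0)
  gear 2: meshes with gear 1 -> depth 2 -> negative (opposite of gear 1)
  gear 3: meshes with gear 2 -> depth 3 -> positive (opposite of gear 2)
  gear 4: meshes with gear 2 -> depth 3 -> positive (opposite of gear 2)
  gear 5: meshes with gear 0 -> depth 1 -> positive (opposite of gear 0)
  gear 6: meshes with gear 2 -> depth 3 -> positive (opposite of gear 2)
Queried indices 1, 2, 3, 4, 5, 6 -> positive, negative, positive, positive, positive, positive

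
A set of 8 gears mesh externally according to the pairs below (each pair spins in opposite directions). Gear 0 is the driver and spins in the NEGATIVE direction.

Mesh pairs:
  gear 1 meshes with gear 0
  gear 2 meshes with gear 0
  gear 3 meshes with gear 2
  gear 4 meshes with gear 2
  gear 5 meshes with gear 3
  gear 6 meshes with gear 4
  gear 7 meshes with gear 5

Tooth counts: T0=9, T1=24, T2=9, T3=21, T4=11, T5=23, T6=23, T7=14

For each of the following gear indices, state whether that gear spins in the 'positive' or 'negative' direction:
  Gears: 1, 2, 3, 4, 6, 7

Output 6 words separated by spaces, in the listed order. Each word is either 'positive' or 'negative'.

Gear 0 (driver): negative (depth 0)
  gear 1: meshes with gear 0 -> depth 1 -> positive (opposite of gear 0)
  gear 2: meshes with gear 0 -> depth 1 -> positive (opposite of gear 0)
  gear 3: meshes with gear 2 -> depth 2 -> negative (opposite of gear 2)
  gear 4: meshes with gear 2 -> depth 2 -> negative (opposite of gear 2)
  gear 5: meshes with gear 3 -> depth 3 -> positive (opposite of gear 3)
  gear 6: meshes with gear 4 -> depth 3 -> positive (opposite of gear 4)
  gear 7: meshes with gear 5 -> depth 4 -> negative (opposite of gear 5)
Queried indices 1, 2, 3, 4, 6, 7 -> positive, positive, negative, negative, positive, negative

Answer: positive positive negative negative positive negative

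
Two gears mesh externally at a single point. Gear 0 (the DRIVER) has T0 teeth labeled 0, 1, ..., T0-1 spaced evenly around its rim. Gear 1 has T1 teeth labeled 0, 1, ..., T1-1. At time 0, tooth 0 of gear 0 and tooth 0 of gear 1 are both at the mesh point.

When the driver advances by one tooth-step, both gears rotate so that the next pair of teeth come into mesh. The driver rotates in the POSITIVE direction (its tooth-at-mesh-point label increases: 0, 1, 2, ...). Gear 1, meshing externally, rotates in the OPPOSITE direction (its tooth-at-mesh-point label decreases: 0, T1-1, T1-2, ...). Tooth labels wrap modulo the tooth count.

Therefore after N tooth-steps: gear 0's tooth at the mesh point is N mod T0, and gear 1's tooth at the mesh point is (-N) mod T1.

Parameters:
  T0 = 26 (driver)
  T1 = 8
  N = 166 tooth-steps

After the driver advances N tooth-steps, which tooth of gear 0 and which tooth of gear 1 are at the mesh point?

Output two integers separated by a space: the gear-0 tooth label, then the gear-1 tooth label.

Gear 0 (driver, T0=26): tooth at mesh = N mod T0
  166 = 6 * 26 + 10, so 166 mod 26 = 10
  gear 0 tooth = 10
Gear 1 (driven, T1=8): tooth at mesh = (-N) mod T1
  166 = 20 * 8 + 6, so 166 mod 8 = 6
  (-166) mod 8 = (-6) mod 8 = 8 - 6 = 2
Mesh after 166 steps: gear-0 tooth 10 meets gear-1 tooth 2

Answer: 10 2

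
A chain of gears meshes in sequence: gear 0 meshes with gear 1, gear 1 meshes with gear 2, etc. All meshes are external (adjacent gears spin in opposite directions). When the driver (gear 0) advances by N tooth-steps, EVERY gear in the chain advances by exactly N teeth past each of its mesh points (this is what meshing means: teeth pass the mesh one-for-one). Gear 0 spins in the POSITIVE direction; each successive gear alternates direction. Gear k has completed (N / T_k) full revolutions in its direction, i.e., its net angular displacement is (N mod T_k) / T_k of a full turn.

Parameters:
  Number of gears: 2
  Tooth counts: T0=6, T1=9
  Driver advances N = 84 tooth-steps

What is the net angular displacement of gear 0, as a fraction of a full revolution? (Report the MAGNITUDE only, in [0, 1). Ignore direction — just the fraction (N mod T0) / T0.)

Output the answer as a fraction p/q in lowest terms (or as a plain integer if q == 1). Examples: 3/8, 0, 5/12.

Chain of 2 gears, tooth counts: [6, 9]
  gear 0: T0=6, direction=positive, advance = 84 mod 6 = 0 teeth = 0/6 turn
  gear 1: T1=9, direction=negative, advance = 84 mod 9 = 3 teeth = 3/9 turn
Gear 0: 84 mod 6 = 0
Fraction = 0 / 6 = 0/1 (gcd(0,6)=6) = 0

Answer: 0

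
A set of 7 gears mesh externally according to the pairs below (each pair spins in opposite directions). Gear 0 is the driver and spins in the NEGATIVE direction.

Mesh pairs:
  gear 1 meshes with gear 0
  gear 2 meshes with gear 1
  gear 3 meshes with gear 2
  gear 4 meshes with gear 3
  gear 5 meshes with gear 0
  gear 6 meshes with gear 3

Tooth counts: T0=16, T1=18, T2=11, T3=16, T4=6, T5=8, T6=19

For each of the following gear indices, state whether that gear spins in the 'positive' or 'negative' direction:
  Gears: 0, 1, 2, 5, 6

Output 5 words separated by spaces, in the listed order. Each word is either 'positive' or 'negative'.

Gear 0 (driver): negative (depth 0)
  gear 1: meshes with gear 0 -> depth 1 -> positive (opposite of gear 0)
  gear 2: meshes with gear 1 -> depth 2 -> negative (opposite of gear 1)
  gear 3: meshes with gear 2 -> depth 3 -> positive (opposite of gear 2)
  gear 4: meshes with gear 3 -> depth 4 -> negative (opposite of gear 3)
  gear 5: meshes with gear 0 -> depth 1 -> positive (opposite of gear 0)
  gear 6: meshes with gear 3 -> depth 4 -> negative (opposite of gear 3)
Queried indices 0, 1, 2, 5, 6 -> negative, positive, negative, positive, negative

Answer: negative positive negative positive negative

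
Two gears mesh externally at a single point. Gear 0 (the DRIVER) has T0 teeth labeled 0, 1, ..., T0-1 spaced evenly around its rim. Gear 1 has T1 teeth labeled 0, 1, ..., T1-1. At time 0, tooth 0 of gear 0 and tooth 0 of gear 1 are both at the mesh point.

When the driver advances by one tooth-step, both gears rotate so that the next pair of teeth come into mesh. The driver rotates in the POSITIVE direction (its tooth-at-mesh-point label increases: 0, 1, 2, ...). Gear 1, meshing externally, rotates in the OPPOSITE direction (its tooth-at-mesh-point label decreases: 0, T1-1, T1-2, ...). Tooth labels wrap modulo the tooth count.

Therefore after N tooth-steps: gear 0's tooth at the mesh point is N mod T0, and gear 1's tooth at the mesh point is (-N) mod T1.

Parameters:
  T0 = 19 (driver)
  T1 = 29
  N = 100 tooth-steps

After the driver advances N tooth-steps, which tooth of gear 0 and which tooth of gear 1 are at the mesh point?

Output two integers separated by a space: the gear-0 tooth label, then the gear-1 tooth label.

Answer: 5 16

Derivation:
Gear 0 (driver, T0=19): tooth at mesh = N mod T0
  100 = 5 * 19 + 5, so 100 mod 19 = 5
  gear 0 tooth = 5
Gear 1 (driven, T1=29): tooth at mesh = (-N) mod T1
  100 = 3 * 29 + 13, so 100 mod 29 = 13
  (-100) mod 29 = (-13) mod 29 = 29 - 13 = 16
Mesh after 100 steps: gear-0 tooth 5 meets gear-1 tooth 16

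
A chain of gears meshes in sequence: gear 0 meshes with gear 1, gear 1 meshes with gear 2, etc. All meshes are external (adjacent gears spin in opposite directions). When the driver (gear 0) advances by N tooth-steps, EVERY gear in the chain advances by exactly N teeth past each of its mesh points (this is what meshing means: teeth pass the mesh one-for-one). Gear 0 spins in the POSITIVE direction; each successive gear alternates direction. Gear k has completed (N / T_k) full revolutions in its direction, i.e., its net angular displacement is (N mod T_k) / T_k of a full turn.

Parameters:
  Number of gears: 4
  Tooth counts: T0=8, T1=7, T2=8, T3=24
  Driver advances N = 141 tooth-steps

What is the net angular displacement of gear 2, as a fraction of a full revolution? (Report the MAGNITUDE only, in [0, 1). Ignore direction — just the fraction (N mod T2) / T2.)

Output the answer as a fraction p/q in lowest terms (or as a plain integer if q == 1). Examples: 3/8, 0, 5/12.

Answer: 5/8

Derivation:
Chain of 4 gears, tooth counts: [8, 7, 8, 24]
  gear 0: T0=8, direction=positive, advance = 141 mod 8 = 5 teeth = 5/8 turn
  gear 1: T1=7, direction=negative, advance = 141 mod 7 = 1 teeth = 1/7 turn
  gear 2: T2=8, direction=positive, advance = 141 mod 8 = 5 teeth = 5/8 turn
  gear 3: T3=24, direction=negative, advance = 141 mod 24 = 21 teeth = 21/24 turn
Gear 2: 141 mod 8 = 5
Fraction = 5 / 8 = 5/8 (gcd(5,8)=1) = 5/8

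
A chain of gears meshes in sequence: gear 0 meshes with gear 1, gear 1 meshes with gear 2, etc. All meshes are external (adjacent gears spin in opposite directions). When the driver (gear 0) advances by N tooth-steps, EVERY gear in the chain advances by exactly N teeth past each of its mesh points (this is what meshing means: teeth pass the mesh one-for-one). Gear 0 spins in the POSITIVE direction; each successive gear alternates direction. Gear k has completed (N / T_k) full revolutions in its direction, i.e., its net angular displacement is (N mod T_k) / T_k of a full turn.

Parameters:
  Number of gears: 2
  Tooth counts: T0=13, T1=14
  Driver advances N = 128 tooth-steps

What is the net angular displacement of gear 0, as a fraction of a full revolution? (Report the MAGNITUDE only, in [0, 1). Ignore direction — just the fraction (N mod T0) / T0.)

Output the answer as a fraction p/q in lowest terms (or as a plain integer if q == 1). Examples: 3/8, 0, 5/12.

Answer: 11/13

Derivation:
Chain of 2 gears, tooth counts: [13, 14]
  gear 0: T0=13, direction=positive, advance = 128 mod 13 = 11 teeth = 11/13 turn
  gear 1: T1=14, direction=negative, advance = 128 mod 14 = 2 teeth = 2/14 turn
Gear 0: 128 mod 13 = 11
Fraction = 11 / 13 = 11/13 (gcd(11,13)=1) = 11/13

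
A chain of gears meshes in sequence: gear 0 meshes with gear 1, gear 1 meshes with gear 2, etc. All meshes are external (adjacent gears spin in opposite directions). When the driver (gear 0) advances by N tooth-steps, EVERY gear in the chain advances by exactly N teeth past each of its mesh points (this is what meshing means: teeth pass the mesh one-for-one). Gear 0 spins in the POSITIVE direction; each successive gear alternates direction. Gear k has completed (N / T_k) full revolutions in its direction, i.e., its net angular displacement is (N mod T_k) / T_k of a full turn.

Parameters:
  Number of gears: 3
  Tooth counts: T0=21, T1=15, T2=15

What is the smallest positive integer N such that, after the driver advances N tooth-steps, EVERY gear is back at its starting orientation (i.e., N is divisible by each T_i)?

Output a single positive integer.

Answer: 105

Derivation:
Gear k returns to start when N is a multiple of T_k.
All gears at start simultaneously when N is a common multiple of [21, 15, 15]; the smallest such N is lcm(21, 15, 15).
Start: lcm = T0 = 21
Fold in T1=15: gcd(21, 15) = 3; lcm(21, 15) = 21 * 15 / 3 = 315 / 3 = 105
Fold in T2=15: gcd(105, 15) = 15; lcm(105, 15) = 105 * 15 / 15 = 1575 / 15 = 105
Full cycle length = 105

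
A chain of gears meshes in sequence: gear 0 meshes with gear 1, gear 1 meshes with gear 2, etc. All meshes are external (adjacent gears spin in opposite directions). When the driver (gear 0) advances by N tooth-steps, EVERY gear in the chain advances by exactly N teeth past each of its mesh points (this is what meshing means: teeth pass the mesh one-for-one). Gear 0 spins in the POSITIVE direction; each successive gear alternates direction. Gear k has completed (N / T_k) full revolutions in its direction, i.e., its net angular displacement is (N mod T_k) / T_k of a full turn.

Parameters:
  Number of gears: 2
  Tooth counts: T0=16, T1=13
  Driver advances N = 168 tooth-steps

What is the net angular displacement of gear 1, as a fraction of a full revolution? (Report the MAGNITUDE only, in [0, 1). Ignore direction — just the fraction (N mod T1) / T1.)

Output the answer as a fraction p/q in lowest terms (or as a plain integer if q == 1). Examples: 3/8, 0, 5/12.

Answer: 12/13

Derivation:
Chain of 2 gears, tooth counts: [16, 13]
  gear 0: T0=16, direction=positive, advance = 168 mod 16 = 8 teeth = 8/16 turn
  gear 1: T1=13, direction=negative, advance = 168 mod 13 = 12 teeth = 12/13 turn
Gear 1: 168 mod 13 = 12
Fraction = 12 / 13 = 12/13 (gcd(12,13)=1) = 12/13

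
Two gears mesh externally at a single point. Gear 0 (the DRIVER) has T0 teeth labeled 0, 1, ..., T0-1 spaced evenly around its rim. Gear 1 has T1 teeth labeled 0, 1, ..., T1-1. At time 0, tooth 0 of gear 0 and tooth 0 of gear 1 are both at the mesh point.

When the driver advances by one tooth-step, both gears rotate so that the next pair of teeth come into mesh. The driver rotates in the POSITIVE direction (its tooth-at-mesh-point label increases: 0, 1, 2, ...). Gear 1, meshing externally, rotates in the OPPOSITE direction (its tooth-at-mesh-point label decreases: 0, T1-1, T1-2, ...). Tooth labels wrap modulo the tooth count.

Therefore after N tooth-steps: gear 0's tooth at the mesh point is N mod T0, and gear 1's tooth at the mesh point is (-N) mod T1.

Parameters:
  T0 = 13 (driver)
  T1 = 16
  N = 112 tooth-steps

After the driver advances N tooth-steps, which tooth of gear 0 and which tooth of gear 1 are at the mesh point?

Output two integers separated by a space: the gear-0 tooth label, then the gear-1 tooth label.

Gear 0 (driver, T0=13): tooth at mesh = N mod T0
  112 = 8 * 13 + 8, so 112 mod 13 = 8
  gear 0 tooth = 8
Gear 1 (driven, T1=16): tooth at mesh = (-N) mod T1
  112 = 7 * 16 + 0, so 112 mod 16 = 0
  (-112) mod 16 = 0
Mesh after 112 steps: gear-0 tooth 8 meets gear-1 tooth 0

Answer: 8 0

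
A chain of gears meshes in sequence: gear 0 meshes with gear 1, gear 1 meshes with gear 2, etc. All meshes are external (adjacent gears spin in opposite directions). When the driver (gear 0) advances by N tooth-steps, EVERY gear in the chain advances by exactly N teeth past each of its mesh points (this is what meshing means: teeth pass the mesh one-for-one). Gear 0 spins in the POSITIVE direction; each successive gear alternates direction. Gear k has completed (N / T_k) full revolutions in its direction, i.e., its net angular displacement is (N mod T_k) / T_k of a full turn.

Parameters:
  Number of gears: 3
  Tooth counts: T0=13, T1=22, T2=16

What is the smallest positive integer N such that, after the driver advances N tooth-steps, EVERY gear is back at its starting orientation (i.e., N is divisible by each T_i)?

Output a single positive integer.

Answer: 2288

Derivation:
Gear k returns to start when N is a multiple of T_k.
All gears at start simultaneously when N is a common multiple of [13, 22, 16]; the smallest such N is lcm(13, 22, 16).
Start: lcm = T0 = 13
Fold in T1=22: gcd(13, 22) = 1; lcm(13, 22) = 13 * 22 / 1 = 286 / 1 = 286
Fold in T2=16: gcd(286, 16) = 2; lcm(286, 16) = 286 * 16 / 2 = 4576 / 2 = 2288
Full cycle length = 2288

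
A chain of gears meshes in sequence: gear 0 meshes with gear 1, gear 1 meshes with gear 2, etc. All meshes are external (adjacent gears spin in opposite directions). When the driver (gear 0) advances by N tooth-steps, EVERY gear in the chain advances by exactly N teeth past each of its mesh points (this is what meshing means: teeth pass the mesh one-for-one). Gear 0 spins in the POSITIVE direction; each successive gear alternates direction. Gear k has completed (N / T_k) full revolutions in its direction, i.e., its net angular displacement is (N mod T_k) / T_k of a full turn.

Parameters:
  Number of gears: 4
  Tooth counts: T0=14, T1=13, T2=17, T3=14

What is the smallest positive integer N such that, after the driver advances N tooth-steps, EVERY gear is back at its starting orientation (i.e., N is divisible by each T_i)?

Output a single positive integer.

Answer: 3094

Derivation:
Gear k returns to start when N is a multiple of T_k.
All gears at start simultaneously when N is a common multiple of [14, 13, 17, 14]; the smallest such N is lcm(14, 13, 17, 14).
Start: lcm = T0 = 14
Fold in T1=13: gcd(14, 13) = 1; lcm(14, 13) = 14 * 13 / 1 = 182 / 1 = 182
Fold in T2=17: gcd(182, 17) = 1; lcm(182, 17) = 182 * 17 / 1 = 3094 / 1 = 3094
Fold in T3=14: gcd(3094, 14) = 14; lcm(3094, 14) = 3094 * 14 / 14 = 43316 / 14 = 3094
Full cycle length = 3094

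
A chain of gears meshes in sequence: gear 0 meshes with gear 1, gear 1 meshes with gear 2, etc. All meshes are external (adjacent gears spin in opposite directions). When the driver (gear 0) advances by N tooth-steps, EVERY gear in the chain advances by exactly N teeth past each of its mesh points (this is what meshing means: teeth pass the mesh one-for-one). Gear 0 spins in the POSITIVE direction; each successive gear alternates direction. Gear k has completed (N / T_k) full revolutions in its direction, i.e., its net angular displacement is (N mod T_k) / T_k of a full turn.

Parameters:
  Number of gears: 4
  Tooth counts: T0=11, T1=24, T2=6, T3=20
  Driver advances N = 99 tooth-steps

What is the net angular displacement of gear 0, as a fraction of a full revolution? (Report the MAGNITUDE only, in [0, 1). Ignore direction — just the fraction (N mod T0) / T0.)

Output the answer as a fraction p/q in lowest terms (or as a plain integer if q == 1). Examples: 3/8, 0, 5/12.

Answer: 0

Derivation:
Chain of 4 gears, tooth counts: [11, 24, 6, 20]
  gear 0: T0=11, direction=positive, advance = 99 mod 11 = 0 teeth = 0/11 turn
  gear 1: T1=24, direction=negative, advance = 99 mod 24 = 3 teeth = 3/24 turn
  gear 2: T2=6, direction=positive, advance = 99 mod 6 = 3 teeth = 3/6 turn
  gear 3: T3=20, direction=negative, advance = 99 mod 20 = 19 teeth = 19/20 turn
Gear 0: 99 mod 11 = 0
Fraction = 0 / 11 = 0/1 (gcd(0,11)=11) = 0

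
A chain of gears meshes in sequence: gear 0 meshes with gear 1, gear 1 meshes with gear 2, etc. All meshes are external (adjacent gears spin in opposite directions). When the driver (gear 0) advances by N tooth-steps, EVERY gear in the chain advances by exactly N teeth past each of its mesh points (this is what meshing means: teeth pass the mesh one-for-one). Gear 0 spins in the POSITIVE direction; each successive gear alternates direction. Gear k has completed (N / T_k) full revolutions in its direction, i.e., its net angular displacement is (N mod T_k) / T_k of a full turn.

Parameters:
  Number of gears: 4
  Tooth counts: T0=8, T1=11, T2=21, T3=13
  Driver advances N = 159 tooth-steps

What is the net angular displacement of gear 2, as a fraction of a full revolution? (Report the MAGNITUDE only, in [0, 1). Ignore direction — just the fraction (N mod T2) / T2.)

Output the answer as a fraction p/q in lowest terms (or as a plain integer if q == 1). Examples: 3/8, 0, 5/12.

Answer: 4/7

Derivation:
Chain of 4 gears, tooth counts: [8, 11, 21, 13]
  gear 0: T0=8, direction=positive, advance = 159 mod 8 = 7 teeth = 7/8 turn
  gear 1: T1=11, direction=negative, advance = 159 mod 11 = 5 teeth = 5/11 turn
  gear 2: T2=21, direction=positive, advance = 159 mod 21 = 12 teeth = 12/21 turn
  gear 3: T3=13, direction=negative, advance = 159 mod 13 = 3 teeth = 3/13 turn
Gear 2: 159 mod 21 = 12
Fraction = 12 / 21 = 4/7 (gcd(12,21)=3) = 4/7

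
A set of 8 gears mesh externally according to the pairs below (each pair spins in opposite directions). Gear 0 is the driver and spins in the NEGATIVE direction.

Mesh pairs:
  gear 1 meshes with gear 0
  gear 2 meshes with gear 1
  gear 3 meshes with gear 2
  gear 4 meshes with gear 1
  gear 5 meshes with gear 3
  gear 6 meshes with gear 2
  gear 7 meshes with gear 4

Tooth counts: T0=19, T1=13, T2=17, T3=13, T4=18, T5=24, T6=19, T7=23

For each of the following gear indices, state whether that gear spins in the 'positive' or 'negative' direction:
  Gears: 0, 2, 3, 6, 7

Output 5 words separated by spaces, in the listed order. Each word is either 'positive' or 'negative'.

Answer: negative negative positive positive positive

Derivation:
Gear 0 (driver): negative (depth 0)
  gear 1: meshes with gear 0 -> depth 1 -> positive (opposite of gear 0)
  gear 2: meshes with gear 1 -> depth 2 -> negative (opposite of gear 1)
  gear 3: meshes with gear 2 -> depth 3 -> positive (opposite of gear 2)
  gear 4: meshes with gear 1 -> depth 2 -> negative (opposite of gear 1)
  gear 5: meshes with gear 3 -> depth 4 -> negative (opposite of gear 3)
  gear 6: meshes with gear 2 -> depth 3 -> positive (opposite of gear 2)
  gear 7: meshes with gear 4 -> depth 3 -> positive (opposite of gear 4)
Queried indices 0, 2, 3, 6, 7 -> negative, negative, positive, positive, positive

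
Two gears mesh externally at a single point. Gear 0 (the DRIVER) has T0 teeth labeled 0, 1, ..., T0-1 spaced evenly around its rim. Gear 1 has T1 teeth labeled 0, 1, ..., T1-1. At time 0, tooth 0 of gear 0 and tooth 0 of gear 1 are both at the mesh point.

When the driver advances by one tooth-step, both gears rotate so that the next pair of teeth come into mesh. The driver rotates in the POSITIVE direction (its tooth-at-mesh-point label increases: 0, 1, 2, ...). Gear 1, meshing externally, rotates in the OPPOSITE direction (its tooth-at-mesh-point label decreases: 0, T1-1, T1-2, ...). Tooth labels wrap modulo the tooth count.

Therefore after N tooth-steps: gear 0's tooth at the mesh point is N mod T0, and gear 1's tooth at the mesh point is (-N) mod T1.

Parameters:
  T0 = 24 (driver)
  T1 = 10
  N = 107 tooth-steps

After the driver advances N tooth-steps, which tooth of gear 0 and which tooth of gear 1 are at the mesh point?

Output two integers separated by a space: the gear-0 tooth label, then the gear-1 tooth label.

Gear 0 (driver, T0=24): tooth at mesh = N mod T0
  107 = 4 * 24 + 11, so 107 mod 24 = 11
  gear 0 tooth = 11
Gear 1 (driven, T1=10): tooth at mesh = (-N) mod T1
  107 = 10 * 10 + 7, so 107 mod 10 = 7
  (-107) mod 10 = (-7) mod 10 = 10 - 7 = 3
Mesh after 107 steps: gear-0 tooth 11 meets gear-1 tooth 3

Answer: 11 3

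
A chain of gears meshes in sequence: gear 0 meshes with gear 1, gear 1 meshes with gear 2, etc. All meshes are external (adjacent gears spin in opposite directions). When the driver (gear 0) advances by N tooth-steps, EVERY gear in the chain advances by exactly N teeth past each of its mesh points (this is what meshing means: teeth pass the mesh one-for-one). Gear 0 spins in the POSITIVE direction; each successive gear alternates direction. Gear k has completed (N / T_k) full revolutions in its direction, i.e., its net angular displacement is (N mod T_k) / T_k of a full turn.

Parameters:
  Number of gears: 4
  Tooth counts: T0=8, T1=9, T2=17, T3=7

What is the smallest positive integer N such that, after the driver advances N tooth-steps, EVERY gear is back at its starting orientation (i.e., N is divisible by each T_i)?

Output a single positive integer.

Answer: 8568

Derivation:
Gear k returns to start when N is a multiple of T_k.
All gears at start simultaneously when N is a common multiple of [8, 9, 17, 7]; the smallest such N is lcm(8, 9, 17, 7).
Start: lcm = T0 = 8
Fold in T1=9: gcd(8, 9) = 1; lcm(8, 9) = 8 * 9 / 1 = 72 / 1 = 72
Fold in T2=17: gcd(72, 17) = 1; lcm(72, 17) = 72 * 17 / 1 = 1224 / 1 = 1224
Fold in T3=7: gcd(1224, 7) = 1; lcm(1224, 7) = 1224 * 7 / 1 = 8568 / 1 = 8568
Full cycle length = 8568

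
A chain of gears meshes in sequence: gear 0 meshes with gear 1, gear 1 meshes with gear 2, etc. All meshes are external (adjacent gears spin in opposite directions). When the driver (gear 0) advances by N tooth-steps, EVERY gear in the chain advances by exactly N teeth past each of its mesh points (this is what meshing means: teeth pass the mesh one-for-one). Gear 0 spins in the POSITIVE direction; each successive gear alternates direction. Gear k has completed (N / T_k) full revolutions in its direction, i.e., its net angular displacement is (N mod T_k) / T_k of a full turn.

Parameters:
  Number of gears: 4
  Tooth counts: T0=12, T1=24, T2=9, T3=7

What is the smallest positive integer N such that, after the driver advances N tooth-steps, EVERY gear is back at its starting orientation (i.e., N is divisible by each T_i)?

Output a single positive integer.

Gear k returns to start when N is a multiple of T_k.
All gears at start simultaneously when N is a common multiple of [12, 24, 9, 7]; the smallest such N is lcm(12, 24, 9, 7).
Start: lcm = T0 = 12
Fold in T1=24: gcd(12, 24) = 12; lcm(12, 24) = 12 * 24 / 12 = 288 / 12 = 24
Fold in T2=9: gcd(24, 9) = 3; lcm(24, 9) = 24 * 9 / 3 = 216 / 3 = 72
Fold in T3=7: gcd(72, 7) = 1; lcm(72, 7) = 72 * 7 / 1 = 504 / 1 = 504
Full cycle length = 504

Answer: 504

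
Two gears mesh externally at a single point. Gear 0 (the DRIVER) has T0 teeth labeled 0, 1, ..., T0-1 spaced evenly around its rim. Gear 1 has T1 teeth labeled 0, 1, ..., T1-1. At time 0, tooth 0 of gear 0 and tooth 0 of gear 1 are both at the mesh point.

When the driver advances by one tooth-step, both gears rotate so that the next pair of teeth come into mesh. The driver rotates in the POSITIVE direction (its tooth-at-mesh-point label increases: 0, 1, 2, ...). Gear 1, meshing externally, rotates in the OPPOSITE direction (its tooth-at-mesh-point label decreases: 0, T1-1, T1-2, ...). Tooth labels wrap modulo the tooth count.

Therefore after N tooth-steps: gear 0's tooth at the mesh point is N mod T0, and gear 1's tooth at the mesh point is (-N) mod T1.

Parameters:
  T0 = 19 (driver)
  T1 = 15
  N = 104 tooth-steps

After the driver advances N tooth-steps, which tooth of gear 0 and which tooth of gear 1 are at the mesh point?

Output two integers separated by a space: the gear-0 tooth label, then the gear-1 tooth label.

Answer: 9 1

Derivation:
Gear 0 (driver, T0=19): tooth at mesh = N mod T0
  104 = 5 * 19 + 9, so 104 mod 19 = 9
  gear 0 tooth = 9
Gear 1 (driven, T1=15): tooth at mesh = (-N) mod T1
  104 = 6 * 15 + 14, so 104 mod 15 = 14
  (-104) mod 15 = (-14) mod 15 = 15 - 14 = 1
Mesh after 104 steps: gear-0 tooth 9 meets gear-1 tooth 1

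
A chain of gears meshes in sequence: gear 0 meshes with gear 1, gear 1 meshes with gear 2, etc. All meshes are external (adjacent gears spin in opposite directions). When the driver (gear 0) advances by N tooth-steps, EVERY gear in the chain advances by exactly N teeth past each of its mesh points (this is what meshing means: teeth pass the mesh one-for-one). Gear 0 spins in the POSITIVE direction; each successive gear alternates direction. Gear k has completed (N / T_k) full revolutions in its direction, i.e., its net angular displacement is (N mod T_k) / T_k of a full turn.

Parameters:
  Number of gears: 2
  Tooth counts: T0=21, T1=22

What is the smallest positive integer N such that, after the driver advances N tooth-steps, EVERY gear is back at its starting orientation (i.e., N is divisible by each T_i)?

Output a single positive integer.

Gear k returns to start when N is a multiple of T_k.
All gears at start simultaneously when N is a common multiple of [21, 22]; the smallest such N is lcm(21, 22).
Start: lcm = T0 = 21
Fold in T1=22: gcd(21, 22) = 1; lcm(21, 22) = 21 * 22 / 1 = 462 / 1 = 462
Full cycle length = 462

Answer: 462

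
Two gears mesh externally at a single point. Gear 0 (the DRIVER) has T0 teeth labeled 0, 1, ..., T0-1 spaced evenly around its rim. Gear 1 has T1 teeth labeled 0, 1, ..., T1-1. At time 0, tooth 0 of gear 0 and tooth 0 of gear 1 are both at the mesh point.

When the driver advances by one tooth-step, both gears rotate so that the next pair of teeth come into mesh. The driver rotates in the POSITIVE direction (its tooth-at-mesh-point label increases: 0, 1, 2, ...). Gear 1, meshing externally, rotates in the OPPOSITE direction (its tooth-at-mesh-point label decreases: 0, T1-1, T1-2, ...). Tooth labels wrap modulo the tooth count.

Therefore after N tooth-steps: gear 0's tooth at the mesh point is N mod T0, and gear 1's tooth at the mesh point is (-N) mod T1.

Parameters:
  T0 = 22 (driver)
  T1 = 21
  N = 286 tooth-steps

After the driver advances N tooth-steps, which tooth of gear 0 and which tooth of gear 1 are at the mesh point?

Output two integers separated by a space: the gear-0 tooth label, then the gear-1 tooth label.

Gear 0 (driver, T0=22): tooth at mesh = N mod T0
  286 = 13 * 22 + 0, so 286 mod 22 = 0
  gear 0 tooth = 0
Gear 1 (driven, T1=21): tooth at mesh = (-N) mod T1
  286 = 13 * 21 + 13, so 286 mod 21 = 13
  (-286) mod 21 = (-13) mod 21 = 21 - 13 = 8
Mesh after 286 steps: gear-0 tooth 0 meets gear-1 tooth 8

Answer: 0 8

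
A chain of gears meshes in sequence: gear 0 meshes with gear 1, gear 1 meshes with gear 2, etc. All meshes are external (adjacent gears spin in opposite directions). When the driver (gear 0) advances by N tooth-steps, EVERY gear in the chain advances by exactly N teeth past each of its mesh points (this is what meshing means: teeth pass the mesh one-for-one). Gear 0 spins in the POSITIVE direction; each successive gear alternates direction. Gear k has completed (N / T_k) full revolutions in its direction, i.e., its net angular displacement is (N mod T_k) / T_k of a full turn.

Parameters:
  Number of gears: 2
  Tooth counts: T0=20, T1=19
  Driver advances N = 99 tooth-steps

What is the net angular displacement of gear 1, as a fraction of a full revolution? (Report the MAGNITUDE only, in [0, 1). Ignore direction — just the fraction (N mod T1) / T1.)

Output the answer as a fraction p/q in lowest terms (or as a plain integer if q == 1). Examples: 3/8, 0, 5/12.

Chain of 2 gears, tooth counts: [20, 19]
  gear 0: T0=20, direction=positive, advance = 99 mod 20 = 19 teeth = 19/20 turn
  gear 1: T1=19, direction=negative, advance = 99 mod 19 = 4 teeth = 4/19 turn
Gear 1: 99 mod 19 = 4
Fraction = 4 / 19 = 4/19 (gcd(4,19)=1) = 4/19

Answer: 4/19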